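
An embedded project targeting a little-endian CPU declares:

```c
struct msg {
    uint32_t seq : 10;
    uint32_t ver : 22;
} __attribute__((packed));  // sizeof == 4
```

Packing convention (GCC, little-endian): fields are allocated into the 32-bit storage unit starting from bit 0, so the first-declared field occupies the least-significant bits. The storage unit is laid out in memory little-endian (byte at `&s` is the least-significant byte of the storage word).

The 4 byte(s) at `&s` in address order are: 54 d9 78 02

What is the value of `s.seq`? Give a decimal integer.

340

[0]=0x54 [1]=0xd9 [2]=0x78 [3]=0x02 (little-endian) → word 0x0278d954
seq:10 @ bit 0 → (0x0278d954>>0)&0x3ff = 0x154  ←
ver:22 @ bit 10 → (0x0278d954>>10)&0x3fffff = 0x9e36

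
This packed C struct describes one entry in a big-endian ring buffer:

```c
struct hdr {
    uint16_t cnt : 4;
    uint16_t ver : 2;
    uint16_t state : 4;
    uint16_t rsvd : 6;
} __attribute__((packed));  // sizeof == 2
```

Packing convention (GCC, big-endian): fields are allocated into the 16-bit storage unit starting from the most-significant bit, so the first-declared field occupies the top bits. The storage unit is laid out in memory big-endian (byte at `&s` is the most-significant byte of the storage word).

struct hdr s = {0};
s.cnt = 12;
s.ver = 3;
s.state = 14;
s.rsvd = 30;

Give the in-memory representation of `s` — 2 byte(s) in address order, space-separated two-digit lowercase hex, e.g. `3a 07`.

cf 9e

cnt:4 = 12 → 0xc << 12 → word 0xc000
ver:2 = 3 → 0x3 << 10 → word 0xcc00
state:4 = 14 → 0xe << 6 → word 0xcf80
rsvd:6 = 30 → 0x1e << 0 → word 0xcf9e
word = 0xcf9e → big-endian bytes:
  [0]=0xcf  [1]=0x9e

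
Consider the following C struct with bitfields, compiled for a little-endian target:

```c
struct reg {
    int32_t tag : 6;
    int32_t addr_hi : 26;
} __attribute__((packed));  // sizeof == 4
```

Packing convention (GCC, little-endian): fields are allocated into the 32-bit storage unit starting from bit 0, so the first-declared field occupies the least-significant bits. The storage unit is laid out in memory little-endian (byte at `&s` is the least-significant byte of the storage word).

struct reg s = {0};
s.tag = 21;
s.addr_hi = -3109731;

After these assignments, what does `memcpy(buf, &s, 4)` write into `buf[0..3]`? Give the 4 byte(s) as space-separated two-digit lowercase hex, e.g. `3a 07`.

55 27 23 f4

tag (6b) val=21 bits=0x15 at bit 0: 0x00000015
addr_hi (26b) val=-3109731 bits=0x3d08c9d at bit 6: 0xf4232755
word = 0xf4232755 → little-endian bytes:
  [0]=0x55  [1]=0x27  [2]=0x23  [3]=0xf4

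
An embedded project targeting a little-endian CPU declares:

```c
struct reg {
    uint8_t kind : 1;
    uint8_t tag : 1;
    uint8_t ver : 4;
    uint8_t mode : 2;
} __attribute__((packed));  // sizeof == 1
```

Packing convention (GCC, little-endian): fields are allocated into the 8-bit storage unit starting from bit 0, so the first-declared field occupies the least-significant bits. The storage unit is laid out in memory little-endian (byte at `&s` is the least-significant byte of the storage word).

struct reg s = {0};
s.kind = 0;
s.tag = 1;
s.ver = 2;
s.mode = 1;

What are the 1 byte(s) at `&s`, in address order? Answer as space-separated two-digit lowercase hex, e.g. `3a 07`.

4a

kind:1 = 0 → 0x0 << 0 → word 0x00
tag:1 = 1 → 0x1 << 1 → word 0x02
ver:4 = 2 → 0x2 << 2 → word 0x0a
mode:2 = 1 → 0x1 << 6 → word 0x4a
word = 0x4a → little-endian bytes:
  [0]=0x4a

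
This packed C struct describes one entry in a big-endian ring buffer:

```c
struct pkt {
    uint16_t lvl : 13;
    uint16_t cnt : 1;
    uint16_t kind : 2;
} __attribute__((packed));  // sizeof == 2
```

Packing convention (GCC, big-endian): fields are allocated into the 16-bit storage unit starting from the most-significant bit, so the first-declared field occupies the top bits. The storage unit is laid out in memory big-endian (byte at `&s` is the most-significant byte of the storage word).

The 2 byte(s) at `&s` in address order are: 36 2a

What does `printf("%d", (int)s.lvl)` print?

[0]=0x36 [1]=0x2a (big-endian) → word 0x362a
lvl:13 @ bit 3 → (0x362a>>3)&0x1fff = 0x6c5  ←
cnt:1 @ bit 2 → (0x362a>>2)&0x1 = 0x0
kind:2 @ bit 0 → (0x362a>>0)&0x3 = 0x2

1733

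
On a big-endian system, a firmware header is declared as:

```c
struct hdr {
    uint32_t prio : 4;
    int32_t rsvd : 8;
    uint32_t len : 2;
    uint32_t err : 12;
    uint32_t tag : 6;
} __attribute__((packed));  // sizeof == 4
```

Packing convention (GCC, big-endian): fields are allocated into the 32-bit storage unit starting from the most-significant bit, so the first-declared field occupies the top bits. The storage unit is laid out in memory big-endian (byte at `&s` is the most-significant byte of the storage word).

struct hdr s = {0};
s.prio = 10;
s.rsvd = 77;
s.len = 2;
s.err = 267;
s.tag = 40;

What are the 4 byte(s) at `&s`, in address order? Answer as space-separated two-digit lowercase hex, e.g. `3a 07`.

prio:4 = 10 → 0xa << 28 → word 0xa0000000
rsvd:8 = 77 → 0x4d << 20 → word 0xa4d00000
len:2 = 2 → 0x2 << 18 → word 0xa4d80000
err:12 = 267 → 0x10b << 6 → word 0xa4d842c0
tag:6 = 40 → 0x28 << 0 → word 0xa4d842e8
word = 0xa4d842e8 → big-endian bytes:
  [0]=0xa4  [1]=0xd8  [2]=0x42  [3]=0xe8

a4 d8 42 e8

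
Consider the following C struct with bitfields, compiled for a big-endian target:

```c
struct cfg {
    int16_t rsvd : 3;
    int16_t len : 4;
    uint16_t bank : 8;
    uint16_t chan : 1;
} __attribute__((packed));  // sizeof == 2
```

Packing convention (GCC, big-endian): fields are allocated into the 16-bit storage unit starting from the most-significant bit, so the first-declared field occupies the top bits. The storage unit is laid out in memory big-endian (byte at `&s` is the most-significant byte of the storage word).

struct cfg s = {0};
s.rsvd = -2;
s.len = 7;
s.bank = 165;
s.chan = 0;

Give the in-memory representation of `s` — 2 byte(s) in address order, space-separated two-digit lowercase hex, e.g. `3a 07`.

rsvd (3b) val=-2 bits=0x6 at bit 13: 0xc000
len (4b) val=7 bits=0x7 at bit 9: 0xce00
bank (8b) val=165 bits=0xa5 at bit 1: 0xcf4a
chan (1b) val=0 bits=0x0 at bit 0: 0xcf4a
word = 0xcf4a → big-endian bytes:
  [0]=0xcf  [1]=0x4a

cf 4a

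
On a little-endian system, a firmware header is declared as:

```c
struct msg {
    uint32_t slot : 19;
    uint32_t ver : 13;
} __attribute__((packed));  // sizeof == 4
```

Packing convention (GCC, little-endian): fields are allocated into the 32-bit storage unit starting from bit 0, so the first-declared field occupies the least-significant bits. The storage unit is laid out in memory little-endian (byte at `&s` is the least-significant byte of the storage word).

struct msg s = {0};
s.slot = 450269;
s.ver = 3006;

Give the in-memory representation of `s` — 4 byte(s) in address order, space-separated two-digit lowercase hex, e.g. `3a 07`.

[0+:19] slot=450269 & 0x7ffff = 0x6dedd; word=0x0006dedd
[19+:13] ver=3006 & 0x1fff = 0xbbe; word=0x5df6dedd
word = 0x5df6dedd → little-endian bytes:
  [0]=0xdd  [1]=0xde  [2]=0xf6  [3]=0x5d

dd de f6 5d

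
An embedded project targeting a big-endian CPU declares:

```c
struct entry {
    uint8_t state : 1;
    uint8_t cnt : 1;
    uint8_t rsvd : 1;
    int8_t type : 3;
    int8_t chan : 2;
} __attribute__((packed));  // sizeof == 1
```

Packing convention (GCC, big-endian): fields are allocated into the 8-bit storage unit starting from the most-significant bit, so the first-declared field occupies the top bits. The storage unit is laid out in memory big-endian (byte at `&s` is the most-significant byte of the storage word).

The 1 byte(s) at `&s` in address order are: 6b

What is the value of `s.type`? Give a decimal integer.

[0]=0x6b (big-endian) → word 0x6b
state:1 @ bit 7 → (0x6b>>7)&0x1 = 0x0
cnt:1 @ bit 6 → (0x6b>>6)&0x1 = 0x1
rsvd:1 @ bit 5 → (0x6b>>5)&0x1 = 0x1
type:3 @ bit 2 → (0x6b>>2)&0x7 = 0x2  ←
chan:2 @ bit 0 → (0x6b>>0)&0x3 = 0x3
type signed 3b, MSB=0: value = 2

2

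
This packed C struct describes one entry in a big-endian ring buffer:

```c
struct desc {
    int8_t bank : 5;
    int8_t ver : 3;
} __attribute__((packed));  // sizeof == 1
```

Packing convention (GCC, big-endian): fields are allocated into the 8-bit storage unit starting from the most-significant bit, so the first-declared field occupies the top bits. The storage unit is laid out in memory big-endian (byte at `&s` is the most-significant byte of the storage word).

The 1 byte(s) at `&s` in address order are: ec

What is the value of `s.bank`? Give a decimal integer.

-3

[0]=0xec (big-endian) → word 0xec
bank [3+:5] = (word>>3) & 0x1f = 29  ←
ver [0+:3] = (word>>0) & 0x7 = 4
bank signed 5b, MSB=1: 29 - 32 = -3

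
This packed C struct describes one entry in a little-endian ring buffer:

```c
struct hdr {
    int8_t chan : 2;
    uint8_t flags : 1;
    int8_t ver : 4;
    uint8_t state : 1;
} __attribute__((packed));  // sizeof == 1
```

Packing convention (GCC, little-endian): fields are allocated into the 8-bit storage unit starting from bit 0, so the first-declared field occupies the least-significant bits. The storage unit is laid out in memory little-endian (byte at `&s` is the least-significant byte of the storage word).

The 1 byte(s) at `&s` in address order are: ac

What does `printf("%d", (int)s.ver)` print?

5

[0]=0xac (little-endian) → word 0xac
chan:2 @ bit 0 → (0xac>>0)&0x3 = 0x0
flags:1 @ bit 2 → (0xac>>2)&0x1 = 0x1
ver:4 @ bit 3 → (0xac>>3)&0xf = 0x5  ←
state:1 @ bit 7 → (0xac>>7)&0x1 = 0x1
ver signed 4b, MSB=0: value = 5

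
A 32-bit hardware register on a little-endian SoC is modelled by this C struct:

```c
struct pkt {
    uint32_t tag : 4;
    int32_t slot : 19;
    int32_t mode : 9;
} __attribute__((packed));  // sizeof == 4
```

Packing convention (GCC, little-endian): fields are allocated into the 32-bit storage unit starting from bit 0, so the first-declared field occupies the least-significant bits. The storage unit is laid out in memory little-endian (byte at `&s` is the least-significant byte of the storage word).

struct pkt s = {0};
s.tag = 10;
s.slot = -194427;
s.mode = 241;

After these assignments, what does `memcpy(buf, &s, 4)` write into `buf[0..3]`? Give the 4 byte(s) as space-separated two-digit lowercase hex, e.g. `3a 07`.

[0+:4] tag=10 & 0xf = 0xa; word=0x0000000a
[4+:19] slot=-194427 & 0x7ffff = 0x50885; word=0x0050885a
[23+:9] mode=241 & 0x1ff = 0xf1; word=0x78d0885a
word = 0x78d0885a → little-endian bytes:
  [0]=0x5a  [1]=0x88  [2]=0xd0  [3]=0x78

5a 88 d0 78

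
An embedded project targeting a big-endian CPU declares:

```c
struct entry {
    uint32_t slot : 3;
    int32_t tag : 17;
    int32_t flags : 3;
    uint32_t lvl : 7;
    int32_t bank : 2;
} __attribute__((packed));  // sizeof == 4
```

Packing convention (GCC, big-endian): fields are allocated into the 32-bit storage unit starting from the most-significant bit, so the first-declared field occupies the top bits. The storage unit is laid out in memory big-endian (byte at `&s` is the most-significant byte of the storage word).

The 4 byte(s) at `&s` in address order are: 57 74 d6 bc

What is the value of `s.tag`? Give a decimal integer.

-34995

[0]=0x57 [1]=0x74 [2]=0xd6 [3]=0xbc (big-endian) → word 0x5774d6bc
slot [29+:3] = (word>>29) & 0x7 = 2
tag [12+:17] = (word>>12) & 0x1ffff = 96077  ←
flags [9+:3] = (word>>9) & 0x7 = 3
lvl [2+:7] = (word>>2) & 0x7f = 47
bank [0+:2] = (word>>0) & 0x3 = 0
tag signed 17b, MSB=1: 96077 - 131072 = -34995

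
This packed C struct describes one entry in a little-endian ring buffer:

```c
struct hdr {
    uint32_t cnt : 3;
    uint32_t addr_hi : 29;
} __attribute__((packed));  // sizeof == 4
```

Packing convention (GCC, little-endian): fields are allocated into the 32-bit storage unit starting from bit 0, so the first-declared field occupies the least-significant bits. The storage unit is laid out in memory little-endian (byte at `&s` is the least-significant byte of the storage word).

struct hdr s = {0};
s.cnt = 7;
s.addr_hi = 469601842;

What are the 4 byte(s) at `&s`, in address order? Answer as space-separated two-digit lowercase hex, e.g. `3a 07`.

[0+:3] cnt=7 & 0x7 = 0x7; word=0x00000007
[3+:29] addr_hi=469601842 & 0x1fffffff = 0x1bfd8e32; word=0xdfec7197
word = 0xdfec7197 → little-endian bytes:
  [0]=0x97  [1]=0x71  [2]=0xec  [3]=0xdf

97 71 ec df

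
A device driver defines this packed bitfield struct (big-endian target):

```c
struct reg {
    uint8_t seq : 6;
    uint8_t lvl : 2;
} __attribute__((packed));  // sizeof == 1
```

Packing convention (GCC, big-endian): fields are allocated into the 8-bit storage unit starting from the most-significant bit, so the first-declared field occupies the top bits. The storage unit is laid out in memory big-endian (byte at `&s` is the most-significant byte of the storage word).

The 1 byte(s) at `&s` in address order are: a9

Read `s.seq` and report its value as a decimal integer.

42

[0]=0xa9 (big-endian) → word 0xa9
seq [2+:6] = (word>>2) & 0x3f = 42  ←
lvl [0+:2] = (word>>0) & 0x3 = 1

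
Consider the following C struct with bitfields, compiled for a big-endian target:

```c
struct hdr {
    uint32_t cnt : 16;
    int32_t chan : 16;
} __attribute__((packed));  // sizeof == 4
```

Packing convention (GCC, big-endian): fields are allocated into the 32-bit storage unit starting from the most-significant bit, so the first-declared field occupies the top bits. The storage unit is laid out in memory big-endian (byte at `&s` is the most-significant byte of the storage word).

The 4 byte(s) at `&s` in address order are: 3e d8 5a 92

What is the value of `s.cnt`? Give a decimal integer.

[0]=0x3e [1]=0xd8 [2]=0x5a [3]=0x92 (big-endian) → word 0x3ed85a92
cnt:16 @ bit 16 → (0x3ed85a92>>16)&0xffff = 0x3ed8  ←
chan:16 @ bit 0 → (0x3ed85a92>>0)&0xffff = 0x5a92

16088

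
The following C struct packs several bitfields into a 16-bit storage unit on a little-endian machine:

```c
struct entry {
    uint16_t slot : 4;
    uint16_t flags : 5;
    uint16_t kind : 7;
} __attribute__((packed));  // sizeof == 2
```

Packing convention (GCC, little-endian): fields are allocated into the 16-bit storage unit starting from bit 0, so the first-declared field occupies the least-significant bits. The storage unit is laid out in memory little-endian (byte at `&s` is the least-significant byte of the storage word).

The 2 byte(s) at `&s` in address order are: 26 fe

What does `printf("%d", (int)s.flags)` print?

2

[0]=0x26 [1]=0xfe (little-endian) → word 0xfe26
slot:4 @ bit 0 → (0xfe26>>0)&0xf = 0x6
flags:5 @ bit 4 → (0xfe26>>4)&0x1f = 0x2  ←
kind:7 @ bit 9 → (0xfe26>>9)&0x7f = 0x7f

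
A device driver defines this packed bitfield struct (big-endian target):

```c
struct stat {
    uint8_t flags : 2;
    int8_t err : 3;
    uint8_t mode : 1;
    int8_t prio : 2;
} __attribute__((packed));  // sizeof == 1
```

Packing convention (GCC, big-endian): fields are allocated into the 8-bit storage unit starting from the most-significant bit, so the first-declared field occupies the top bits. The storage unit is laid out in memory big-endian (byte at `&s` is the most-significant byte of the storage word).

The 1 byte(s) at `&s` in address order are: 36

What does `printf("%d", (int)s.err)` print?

[0]=0x36 (big-endian) → word 0x36
flags:2 @ bit 6 → (0x36>>6)&0x3 = 0x0
err:3 @ bit 3 → (0x36>>3)&0x7 = 0x6  ←
mode:1 @ bit 2 → (0x36>>2)&0x1 = 0x1
prio:2 @ bit 0 → (0x36>>0)&0x3 = 0x2
err signed 3b, MSB=1: 6 - 8 = -2

-2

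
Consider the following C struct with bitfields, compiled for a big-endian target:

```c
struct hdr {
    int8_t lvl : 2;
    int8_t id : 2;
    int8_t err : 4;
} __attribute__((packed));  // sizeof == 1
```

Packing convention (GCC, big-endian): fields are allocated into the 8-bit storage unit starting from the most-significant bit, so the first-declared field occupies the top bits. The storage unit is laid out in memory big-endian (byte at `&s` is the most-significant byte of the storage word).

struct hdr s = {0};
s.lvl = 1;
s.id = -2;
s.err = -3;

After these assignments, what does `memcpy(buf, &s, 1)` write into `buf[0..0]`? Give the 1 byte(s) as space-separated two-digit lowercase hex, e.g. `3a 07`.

6d

[6+:2] lvl=1 & 0x3 = 0x1; word=0x40
[4+:2] id=-2 & 0x3 = 0x2; word=0x60
[0+:4] err=-3 & 0xf = 0xd; word=0x6d
word = 0x6d → big-endian bytes:
  [0]=0x6d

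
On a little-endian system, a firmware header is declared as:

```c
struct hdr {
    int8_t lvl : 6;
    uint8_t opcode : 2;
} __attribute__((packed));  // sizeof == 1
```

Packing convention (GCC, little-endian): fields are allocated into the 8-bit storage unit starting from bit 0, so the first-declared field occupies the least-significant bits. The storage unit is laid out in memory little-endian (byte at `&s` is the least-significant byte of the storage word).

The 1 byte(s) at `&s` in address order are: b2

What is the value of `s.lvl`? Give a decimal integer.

[0]=0xb2 (little-endian) → word 0xb2
lvl:6 @ bit 0 → (0xb2>>0)&0x3f = 0x32  ←
opcode:2 @ bit 6 → (0xb2>>6)&0x3 = 0x2
lvl signed 6b, MSB=1: 50 - 64 = -14

-14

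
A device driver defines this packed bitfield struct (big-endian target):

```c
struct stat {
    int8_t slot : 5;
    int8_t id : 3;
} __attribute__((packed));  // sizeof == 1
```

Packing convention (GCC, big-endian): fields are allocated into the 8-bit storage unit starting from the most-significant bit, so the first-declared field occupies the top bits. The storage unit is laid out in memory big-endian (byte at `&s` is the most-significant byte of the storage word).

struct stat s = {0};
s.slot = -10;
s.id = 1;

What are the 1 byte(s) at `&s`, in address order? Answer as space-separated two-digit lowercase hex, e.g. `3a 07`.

slot (5b) val=-10 bits=0x16 at bit 3: 0xb0
id (3b) val=1 bits=0x1 at bit 0: 0xb1
word = 0xb1 → big-endian bytes:
  [0]=0xb1

b1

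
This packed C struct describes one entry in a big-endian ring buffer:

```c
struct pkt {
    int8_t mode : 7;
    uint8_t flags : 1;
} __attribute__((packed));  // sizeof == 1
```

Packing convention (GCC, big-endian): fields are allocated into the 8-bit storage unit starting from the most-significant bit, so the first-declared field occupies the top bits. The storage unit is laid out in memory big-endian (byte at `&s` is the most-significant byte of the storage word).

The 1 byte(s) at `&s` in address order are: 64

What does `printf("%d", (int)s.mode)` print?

[0]=0x64 (big-endian) → word 0x64
mode:7 @ bit 1 → (0x64>>1)&0x7f = 0x32  ←
flags:1 @ bit 0 → (0x64>>0)&0x1 = 0x0
mode signed 7b, MSB=0: value = 50

50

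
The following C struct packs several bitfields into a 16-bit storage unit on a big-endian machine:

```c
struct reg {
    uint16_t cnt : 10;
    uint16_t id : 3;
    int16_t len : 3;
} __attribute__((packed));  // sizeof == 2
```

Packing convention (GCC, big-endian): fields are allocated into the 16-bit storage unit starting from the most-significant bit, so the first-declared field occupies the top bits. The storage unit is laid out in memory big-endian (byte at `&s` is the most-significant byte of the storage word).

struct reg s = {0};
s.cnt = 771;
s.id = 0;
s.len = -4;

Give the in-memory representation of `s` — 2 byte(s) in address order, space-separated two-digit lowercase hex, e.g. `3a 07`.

c0 c4

[6+:10] cnt=771 & 0x3ff = 0x303; word=0xc0c0
[3+:3] id=0 & 0x7 = 0x0; word=0xc0c0
[0+:3] len=-4 & 0x7 = 0x4; word=0xc0c4
word = 0xc0c4 → big-endian bytes:
  [0]=0xc0  [1]=0xc4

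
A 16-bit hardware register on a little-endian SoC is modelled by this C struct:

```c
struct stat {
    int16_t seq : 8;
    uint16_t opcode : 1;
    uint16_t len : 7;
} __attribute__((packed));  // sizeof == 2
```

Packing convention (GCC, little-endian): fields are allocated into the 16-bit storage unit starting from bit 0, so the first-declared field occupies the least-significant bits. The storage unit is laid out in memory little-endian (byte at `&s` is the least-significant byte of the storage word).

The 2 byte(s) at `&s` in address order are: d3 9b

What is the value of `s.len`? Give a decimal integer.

77

[0]=0xd3 [1]=0x9b (little-endian) → word 0x9bd3
seq [0+:8] = (word>>0) & 0xff = 211
opcode [8+:1] = (word>>8) & 0x1 = 1
len [9+:7] = (word>>9) & 0x7f = 77  ←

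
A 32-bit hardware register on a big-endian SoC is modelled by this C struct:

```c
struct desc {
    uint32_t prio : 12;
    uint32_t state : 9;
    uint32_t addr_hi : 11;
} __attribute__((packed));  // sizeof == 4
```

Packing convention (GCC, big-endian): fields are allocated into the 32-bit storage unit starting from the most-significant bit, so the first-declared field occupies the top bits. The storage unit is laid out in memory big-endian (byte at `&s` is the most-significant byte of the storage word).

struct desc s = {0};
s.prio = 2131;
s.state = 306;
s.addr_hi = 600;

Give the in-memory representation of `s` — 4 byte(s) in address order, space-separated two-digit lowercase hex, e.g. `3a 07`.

85 39 92 58

[20+:12] prio=2131 & 0xfff = 0x853; word=0x85300000
[11+:9] state=306 & 0x1ff = 0x132; word=0x85399000
[0+:11] addr_hi=600 & 0x7ff = 0x258; word=0x85399258
word = 0x85399258 → big-endian bytes:
  [0]=0x85  [1]=0x39  [2]=0x92  [3]=0x58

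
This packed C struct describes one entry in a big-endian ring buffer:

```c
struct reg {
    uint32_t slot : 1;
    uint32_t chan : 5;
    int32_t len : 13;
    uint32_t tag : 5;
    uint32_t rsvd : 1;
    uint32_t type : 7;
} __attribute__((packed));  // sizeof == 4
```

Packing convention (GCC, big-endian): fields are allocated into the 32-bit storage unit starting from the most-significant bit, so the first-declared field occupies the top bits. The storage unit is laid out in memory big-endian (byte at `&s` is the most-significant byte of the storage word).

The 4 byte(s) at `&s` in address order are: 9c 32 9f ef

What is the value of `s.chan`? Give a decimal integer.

7

[0]=0x9c [1]=0x32 [2]=0x9f [3]=0xef (big-endian) → word 0x9c329fef
slot [31+:1] = (word>>31) & 0x1 = 1
chan [26+:5] = (word>>26) & 0x1f = 7  ←
len [13+:13] = (word>>13) & 0x1fff = 404
tag [8+:5] = (word>>8) & 0x1f = 31
rsvd [7+:1] = (word>>7) & 0x1 = 1
type [0+:7] = (word>>0) & 0x7f = 111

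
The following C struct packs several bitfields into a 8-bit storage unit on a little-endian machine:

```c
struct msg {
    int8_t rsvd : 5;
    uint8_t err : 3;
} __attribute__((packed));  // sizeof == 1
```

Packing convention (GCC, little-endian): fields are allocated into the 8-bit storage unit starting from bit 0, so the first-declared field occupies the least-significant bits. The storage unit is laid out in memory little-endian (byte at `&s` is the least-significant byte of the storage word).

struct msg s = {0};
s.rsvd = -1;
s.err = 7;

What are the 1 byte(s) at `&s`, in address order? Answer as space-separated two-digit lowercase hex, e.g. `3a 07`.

ff

rsvd:5 = -1 → 0x1f << 0 → word 0x1f
err:3 = 7 → 0x7 << 5 → word 0xff
word = 0xff → little-endian bytes:
  [0]=0xff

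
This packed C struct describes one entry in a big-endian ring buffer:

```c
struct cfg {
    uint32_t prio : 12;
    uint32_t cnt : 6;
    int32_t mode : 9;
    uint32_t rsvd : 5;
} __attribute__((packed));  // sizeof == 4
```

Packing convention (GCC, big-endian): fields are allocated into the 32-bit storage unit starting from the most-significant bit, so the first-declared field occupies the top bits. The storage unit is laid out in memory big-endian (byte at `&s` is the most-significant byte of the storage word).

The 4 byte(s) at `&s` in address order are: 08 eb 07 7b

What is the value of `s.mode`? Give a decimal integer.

59

[0]=0x08 [1]=0xeb [2]=0x07 [3]=0x7b (big-endian) → word 0x08eb077b
prio [20+:12] = (word>>20) & 0xfff = 142
cnt [14+:6] = (word>>14) & 0x3f = 44
mode [5+:9] = (word>>5) & 0x1ff = 59  ←
rsvd [0+:5] = (word>>0) & 0x1f = 27
mode signed 9b, MSB=0: value = 59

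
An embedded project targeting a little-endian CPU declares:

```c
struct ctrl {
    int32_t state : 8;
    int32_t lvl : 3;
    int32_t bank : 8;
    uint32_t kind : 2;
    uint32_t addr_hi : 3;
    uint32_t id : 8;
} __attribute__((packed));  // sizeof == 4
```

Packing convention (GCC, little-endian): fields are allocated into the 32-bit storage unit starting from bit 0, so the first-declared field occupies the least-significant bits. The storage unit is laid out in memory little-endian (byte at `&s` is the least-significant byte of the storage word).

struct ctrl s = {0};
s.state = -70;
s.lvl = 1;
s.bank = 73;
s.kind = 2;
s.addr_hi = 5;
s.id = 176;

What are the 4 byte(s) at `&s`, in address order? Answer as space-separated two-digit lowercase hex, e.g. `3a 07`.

state:8 = -70 → 0xba << 0 → word 0x000000ba
lvl:3 = 1 → 0x1 << 8 → word 0x000001ba
bank:8 = 73 → 0x49 << 11 → word 0x000249ba
kind:2 = 2 → 0x2 << 19 → word 0x001249ba
addr_hi:3 = 5 → 0x5 << 21 → word 0x00b249ba
id:8 = 176 → 0xb0 << 24 → word 0xb0b249ba
word = 0xb0b249ba → little-endian bytes:
  [0]=0xba  [1]=0x49  [2]=0xb2  [3]=0xb0

ba 49 b2 b0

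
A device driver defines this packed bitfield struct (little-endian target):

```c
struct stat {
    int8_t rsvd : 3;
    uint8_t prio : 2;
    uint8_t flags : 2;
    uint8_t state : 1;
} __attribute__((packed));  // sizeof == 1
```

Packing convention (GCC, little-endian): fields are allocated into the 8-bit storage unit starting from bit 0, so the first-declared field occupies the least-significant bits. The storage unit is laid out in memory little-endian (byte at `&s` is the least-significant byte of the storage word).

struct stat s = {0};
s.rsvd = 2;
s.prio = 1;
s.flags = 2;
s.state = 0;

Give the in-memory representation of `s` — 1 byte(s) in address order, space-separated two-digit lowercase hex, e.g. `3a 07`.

4a

[0+:3] rsvd=2 & 0x7 = 0x2; word=0x02
[3+:2] prio=1 & 0x3 = 0x1; word=0x0a
[5+:2] flags=2 & 0x3 = 0x2; word=0x4a
[7+:1] state=0 & 0x1 = 0x0; word=0x4a
word = 0x4a → little-endian bytes:
  [0]=0x4a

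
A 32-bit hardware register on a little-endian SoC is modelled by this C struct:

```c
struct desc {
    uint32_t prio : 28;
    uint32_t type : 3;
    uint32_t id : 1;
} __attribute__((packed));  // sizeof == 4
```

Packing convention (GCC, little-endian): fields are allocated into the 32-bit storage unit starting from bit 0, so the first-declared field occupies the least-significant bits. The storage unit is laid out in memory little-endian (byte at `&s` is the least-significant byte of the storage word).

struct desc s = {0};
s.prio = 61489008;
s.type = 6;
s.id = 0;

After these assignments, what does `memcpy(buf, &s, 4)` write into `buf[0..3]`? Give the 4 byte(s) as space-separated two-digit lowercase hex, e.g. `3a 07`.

prio:28 = 61489008 → 0x3aa3f70 << 0 → word 0x03aa3f70
type:3 = 6 → 0x6 << 28 → word 0x63aa3f70
id:1 = 0 → 0x0 << 31 → word 0x63aa3f70
word = 0x63aa3f70 → little-endian bytes:
  [0]=0x70  [1]=0x3f  [2]=0xaa  [3]=0x63

70 3f aa 63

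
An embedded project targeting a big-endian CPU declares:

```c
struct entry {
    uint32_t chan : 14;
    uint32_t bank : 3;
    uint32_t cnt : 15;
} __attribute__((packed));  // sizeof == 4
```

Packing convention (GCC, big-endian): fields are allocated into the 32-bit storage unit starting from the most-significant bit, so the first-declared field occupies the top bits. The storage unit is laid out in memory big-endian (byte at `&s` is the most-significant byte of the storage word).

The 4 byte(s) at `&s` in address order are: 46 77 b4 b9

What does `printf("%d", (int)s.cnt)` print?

13497

[0]=0x46 [1]=0x77 [2]=0xb4 [3]=0xb9 (big-endian) → word 0x4677b4b9
chan:14 @ bit 18 → (0x4677b4b9>>18)&0x3fff = 0x119d
bank:3 @ bit 15 → (0x4677b4b9>>15)&0x7 = 0x7
cnt:15 @ bit 0 → (0x4677b4b9>>0)&0x7fff = 0x34b9  ←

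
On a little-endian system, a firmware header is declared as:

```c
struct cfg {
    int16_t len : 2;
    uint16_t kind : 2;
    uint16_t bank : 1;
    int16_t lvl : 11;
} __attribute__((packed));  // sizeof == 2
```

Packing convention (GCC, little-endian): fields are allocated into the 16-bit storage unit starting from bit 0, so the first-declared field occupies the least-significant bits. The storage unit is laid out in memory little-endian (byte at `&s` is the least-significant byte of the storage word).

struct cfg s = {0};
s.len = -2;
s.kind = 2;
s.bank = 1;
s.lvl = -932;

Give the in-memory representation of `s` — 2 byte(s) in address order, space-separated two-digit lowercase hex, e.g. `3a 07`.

[0+:2] len=-2 & 0x3 = 0x2; word=0x0002
[2+:2] kind=2 & 0x3 = 0x2; word=0x000a
[4+:1] bank=1 & 0x1 = 0x1; word=0x001a
[5+:11] lvl=-932 & 0x7ff = 0x45c; word=0x8b9a
word = 0x8b9a → little-endian bytes:
  [0]=0x9a  [1]=0x8b

9a 8b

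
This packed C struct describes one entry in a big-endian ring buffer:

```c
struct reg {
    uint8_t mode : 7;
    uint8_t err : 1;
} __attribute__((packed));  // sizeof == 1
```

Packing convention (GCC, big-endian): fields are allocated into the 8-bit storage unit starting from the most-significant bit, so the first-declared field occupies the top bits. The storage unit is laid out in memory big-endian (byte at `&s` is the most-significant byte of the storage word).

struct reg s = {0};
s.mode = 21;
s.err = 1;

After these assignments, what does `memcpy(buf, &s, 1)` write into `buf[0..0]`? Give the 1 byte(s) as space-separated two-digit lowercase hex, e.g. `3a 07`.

[1+:7] mode=21 & 0x7f = 0x15; word=0x2a
[0+:1] err=1 & 0x1 = 0x1; word=0x2b
word = 0x2b → big-endian bytes:
  [0]=0x2b

2b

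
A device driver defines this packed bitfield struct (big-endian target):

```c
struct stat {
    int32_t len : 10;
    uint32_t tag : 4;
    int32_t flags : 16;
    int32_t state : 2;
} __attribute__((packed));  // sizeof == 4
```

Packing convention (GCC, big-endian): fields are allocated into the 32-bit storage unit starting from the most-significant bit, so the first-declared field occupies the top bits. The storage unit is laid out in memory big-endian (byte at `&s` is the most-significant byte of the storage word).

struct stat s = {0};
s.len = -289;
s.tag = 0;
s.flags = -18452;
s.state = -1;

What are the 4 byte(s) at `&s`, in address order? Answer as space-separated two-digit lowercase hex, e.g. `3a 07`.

b7 c2 df b3

len:10 = -289 → 0x2df << 22 → word 0xb7c00000
tag:4 = 0 → 0x0 << 18 → word 0xb7c00000
flags:16 = -18452 → 0xb7ec << 2 → word 0xb7c2dfb0
state:2 = -1 → 0x3 << 0 → word 0xb7c2dfb3
word = 0xb7c2dfb3 → big-endian bytes:
  [0]=0xb7  [1]=0xc2  [2]=0xdf  [3]=0xb3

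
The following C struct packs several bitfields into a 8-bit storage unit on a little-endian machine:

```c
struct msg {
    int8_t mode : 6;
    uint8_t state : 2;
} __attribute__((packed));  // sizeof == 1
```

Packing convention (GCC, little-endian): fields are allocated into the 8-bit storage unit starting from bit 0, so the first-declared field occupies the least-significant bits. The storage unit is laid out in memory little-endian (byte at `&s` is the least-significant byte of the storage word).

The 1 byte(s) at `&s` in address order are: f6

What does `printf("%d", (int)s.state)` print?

3

[0]=0xf6 (little-endian) → word 0xf6
mode:6 @ bit 0 → (0xf6>>0)&0x3f = 0x36
state:2 @ bit 6 → (0xf6>>6)&0x3 = 0x3  ←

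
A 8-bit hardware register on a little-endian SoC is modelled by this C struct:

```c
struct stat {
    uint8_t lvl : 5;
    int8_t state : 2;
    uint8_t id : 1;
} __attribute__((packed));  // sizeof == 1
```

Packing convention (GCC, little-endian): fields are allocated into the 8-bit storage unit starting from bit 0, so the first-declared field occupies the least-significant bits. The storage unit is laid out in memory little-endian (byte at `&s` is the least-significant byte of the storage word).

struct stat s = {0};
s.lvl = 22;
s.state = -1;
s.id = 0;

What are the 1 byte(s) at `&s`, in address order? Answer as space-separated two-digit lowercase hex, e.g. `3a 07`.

[0+:5] lvl=22 & 0x1f = 0x16; word=0x16
[5+:2] state=-1 & 0x3 = 0x3; word=0x76
[7+:1] id=0 & 0x1 = 0x0; word=0x76
word = 0x76 → little-endian bytes:
  [0]=0x76

76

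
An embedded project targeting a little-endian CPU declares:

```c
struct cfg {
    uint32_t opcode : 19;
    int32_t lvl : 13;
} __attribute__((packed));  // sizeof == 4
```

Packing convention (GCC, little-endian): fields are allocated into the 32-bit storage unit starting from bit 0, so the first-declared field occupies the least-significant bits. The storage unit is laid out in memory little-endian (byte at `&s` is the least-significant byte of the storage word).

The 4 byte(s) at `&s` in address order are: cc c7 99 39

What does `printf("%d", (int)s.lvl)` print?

[0]=0xcc [1]=0xc7 [2]=0x99 [3]=0x39 (little-endian) → word 0x3999c7cc
opcode:19 @ bit 0 → (0x3999c7cc>>0)&0x7ffff = 0x1c7cc
lvl:13 @ bit 19 → (0x3999c7cc>>19)&0x1fff = 0x733  ←
lvl signed 13b, MSB=0: value = 1843

1843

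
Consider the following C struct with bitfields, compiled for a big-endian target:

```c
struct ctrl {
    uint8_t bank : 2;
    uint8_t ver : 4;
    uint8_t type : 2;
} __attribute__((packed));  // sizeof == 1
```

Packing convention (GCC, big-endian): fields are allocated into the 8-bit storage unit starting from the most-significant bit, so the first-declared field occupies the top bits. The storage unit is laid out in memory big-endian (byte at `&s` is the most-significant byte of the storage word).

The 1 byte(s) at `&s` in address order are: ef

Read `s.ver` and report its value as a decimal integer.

[0]=0xef (big-endian) → word 0xef
bank [6+:2] = (word>>6) & 0x3 = 3
ver [2+:4] = (word>>2) & 0xf = 11  ←
type [0+:2] = (word>>0) & 0x3 = 3

11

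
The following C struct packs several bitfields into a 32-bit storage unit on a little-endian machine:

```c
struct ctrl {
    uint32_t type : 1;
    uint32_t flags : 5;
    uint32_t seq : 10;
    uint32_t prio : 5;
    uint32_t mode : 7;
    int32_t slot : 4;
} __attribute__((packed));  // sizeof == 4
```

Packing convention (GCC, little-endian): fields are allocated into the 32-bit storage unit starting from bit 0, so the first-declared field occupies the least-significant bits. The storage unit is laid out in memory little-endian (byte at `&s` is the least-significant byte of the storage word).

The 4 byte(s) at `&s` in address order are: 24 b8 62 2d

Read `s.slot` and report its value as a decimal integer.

2

[0]=0x24 [1]=0xb8 [2]=0x62 [3]=0x2d (little-endian) → word 0x2d62b824
type:1 @ bit 0 → (0x2d62b824>>0)&0x1 = 0x0
flags:5 @ bit 1 → (0x2d62b824>>1)&0x1f = 0x12
seq:10 @ bit 6 → (0x2d62b824>>6)&0x3ff = 0x2e0
prio:5 @ bit 16 → (0x2d62b824>>16)&0x1f = 0x2
mode:7 @ bit 21 → (0x2d62b824>>21)&0x7f = 0x6b
slot:4 @ bit 28 → (0x2d62b824>>28)&0xf = 0x2  ←
slot signed 4b, MSB=0: value = 2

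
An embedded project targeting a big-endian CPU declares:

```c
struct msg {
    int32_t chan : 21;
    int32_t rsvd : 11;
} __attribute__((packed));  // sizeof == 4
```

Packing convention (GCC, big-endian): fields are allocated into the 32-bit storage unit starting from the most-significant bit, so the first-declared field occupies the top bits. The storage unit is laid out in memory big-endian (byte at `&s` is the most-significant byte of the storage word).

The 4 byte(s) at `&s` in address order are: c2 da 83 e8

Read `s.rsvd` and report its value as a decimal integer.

1000

[0]=0xc2 [1]=0xda [2]=0x83 [3]=0xe8 (big-endian) → word 0xc2da83e8
chan:21 @ bit 11 → (0xc2da83e8>>11)&0x1fffff = 0x185b50
rsvd:11 @ bit 0 → (0xc2da83e8>>0)&0x7ff = 0x3e8  ←
rsvd signed 11b, MSB=0: value = 1000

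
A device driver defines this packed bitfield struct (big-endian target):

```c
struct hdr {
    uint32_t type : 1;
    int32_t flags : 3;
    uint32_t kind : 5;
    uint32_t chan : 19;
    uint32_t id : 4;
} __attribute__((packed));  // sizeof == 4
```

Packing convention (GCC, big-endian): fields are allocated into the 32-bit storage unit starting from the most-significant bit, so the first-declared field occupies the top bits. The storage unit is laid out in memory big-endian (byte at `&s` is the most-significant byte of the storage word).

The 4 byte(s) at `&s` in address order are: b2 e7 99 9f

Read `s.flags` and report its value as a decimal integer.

3

[0]=0xb2 [1]=0xe7 [2]=0x99 [3]=0x9f (big-endian) → word 0xb2e7999f
type:1 @ bit 31 → (0xb2e7999f>>31)&0x1 = 0x1
flags:3 @ bit 28 → (0xb2e7999f>>28)&0x7 = 0x3  ←
kind:5 @ bit 23 → (0xb2e7999f>>23)&0x1f = 0x5
chan:19 @ bit 4 → (0xb2e7999f>>4)&0x7ffff = 0x67999
id:4 @ bit 0 → (0xb2e7999f>>0)&0xf = 0xf
flags signed 3b, MSB=0: value = 3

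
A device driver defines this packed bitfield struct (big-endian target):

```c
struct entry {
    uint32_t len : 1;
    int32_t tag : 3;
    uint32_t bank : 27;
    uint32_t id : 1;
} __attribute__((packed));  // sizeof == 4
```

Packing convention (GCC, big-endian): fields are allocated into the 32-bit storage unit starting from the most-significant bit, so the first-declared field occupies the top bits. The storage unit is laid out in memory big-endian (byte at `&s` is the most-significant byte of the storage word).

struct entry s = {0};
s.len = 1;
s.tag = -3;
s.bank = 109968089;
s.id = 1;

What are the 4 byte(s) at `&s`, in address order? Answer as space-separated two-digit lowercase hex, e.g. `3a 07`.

[31+:1] len=1 & 0x1 = 0x1; word=0x80000000
[28+:3] tag=-3 & 0x7 = 0x5; word=0xd0000000
[1+:27] bank=109968089 & 0x7ffffff = 0x68dfad9; word=0xdd1bf5b2
[0+:1] id=1 & 0x1 = 0x1; word=0xdd1bf5b3
word = 0xdd1bf5b3 → big-endian bytes:
  [0]=0xdd  [1]=0x1b  [2]=0xf5  [3]=0xb3

dd 1b f5 b3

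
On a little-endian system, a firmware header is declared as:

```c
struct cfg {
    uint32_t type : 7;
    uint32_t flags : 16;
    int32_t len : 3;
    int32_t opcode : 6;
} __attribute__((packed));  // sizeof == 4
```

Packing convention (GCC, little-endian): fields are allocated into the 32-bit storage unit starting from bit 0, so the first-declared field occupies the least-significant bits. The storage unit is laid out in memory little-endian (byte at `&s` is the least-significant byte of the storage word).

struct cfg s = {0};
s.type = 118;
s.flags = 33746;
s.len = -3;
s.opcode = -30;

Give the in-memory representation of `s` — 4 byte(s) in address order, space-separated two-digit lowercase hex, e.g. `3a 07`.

76 e9 c1 8a

[0+:7] type=118 & 0x7f = 0x76; word=0x00000076
[7+:16] flags=33746 & 0xffff = 0x83d2; word=0x0041e976
[23+:3] len=-3 & 0x7 = 0x5; word=0x02c1e976
[26+:6] opcode=-30 & 0x3f = 0x22; word=0x8ac1e976
word = 0x8ac1e976 → little-endian bytes:
  [0]=0x76  [1]=0xe9  [2]=0xc1  [3]=0x8a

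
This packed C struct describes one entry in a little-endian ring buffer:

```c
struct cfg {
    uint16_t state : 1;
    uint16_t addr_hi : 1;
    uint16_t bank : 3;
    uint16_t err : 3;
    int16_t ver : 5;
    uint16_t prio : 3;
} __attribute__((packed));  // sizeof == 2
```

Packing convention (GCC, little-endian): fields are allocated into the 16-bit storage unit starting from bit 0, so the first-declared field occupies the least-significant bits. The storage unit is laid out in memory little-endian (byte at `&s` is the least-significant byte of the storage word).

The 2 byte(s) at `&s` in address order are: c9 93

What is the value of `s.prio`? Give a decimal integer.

[0]=0xc9 [1]=0x93 (little-endian) → word 0x93c9
state:1 @ bit 0 → (0x93c9>>0)&0x1 = 0x1
addr_hi:1 @ bit 1 → (0x93c9>>1)&0x1 = 0x0
bank:3 @ bit 2 → (0x93c9>>2)&0x7 = 0x2
err:3 @ bit 5 → (0x93c9>>5)&0x7 = 0x6
ver:5 @ bit 8 → (0x93c9>>8)&0x1f = 0x13
prio:3 @ bit 13 → (0x93c9>>13)&0x7 = 0x4  ←

4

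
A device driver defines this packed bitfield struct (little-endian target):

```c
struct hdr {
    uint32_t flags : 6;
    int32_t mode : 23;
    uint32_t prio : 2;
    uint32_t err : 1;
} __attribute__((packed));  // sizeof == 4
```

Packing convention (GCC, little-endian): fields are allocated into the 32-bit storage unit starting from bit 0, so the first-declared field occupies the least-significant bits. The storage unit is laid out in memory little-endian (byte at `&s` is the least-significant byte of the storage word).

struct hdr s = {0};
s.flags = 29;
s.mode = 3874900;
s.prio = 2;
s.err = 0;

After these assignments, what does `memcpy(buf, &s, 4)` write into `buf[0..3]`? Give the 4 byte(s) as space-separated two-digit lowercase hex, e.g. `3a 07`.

1d 15 c8 4e

flags (6b) val=29 bits=0x1d at bit 0: 0x0000001d
mode (23b) val=3874900 bits=0x3b2054 at bit 6: 0x0ec8151d
prio (2b) val=2 bits=0x2 at bit 29: 0x4ec8151d
err (1b) val=0 bits=0x0 at bit 31: 0x4ec8151d
word = 0x4ec8151d → little-endian bytes:
  [0]=0x1d  [1]=0x15  [2]=0xc8  [3]=0x4e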